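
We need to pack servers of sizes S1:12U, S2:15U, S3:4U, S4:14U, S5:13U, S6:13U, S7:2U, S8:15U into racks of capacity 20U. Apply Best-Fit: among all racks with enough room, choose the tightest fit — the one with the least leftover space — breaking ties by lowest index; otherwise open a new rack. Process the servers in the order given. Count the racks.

Put S1 (12U) in rack 1; 8U remain.
Put S2 (15U) in rack 2; 5U remain.
Put S3 (4U) in rack 2; 1U remain.
Put S4 (14U) in rack 3; 6U remain.
Put S5 (13U) in rack 4; 7U remain.
Put S6 (13U) in rack 5; 7U remain.
Put S7 (2U) in rack 3; 4U remain.
Put S8 (15U) in rack 6; 5U remain.

6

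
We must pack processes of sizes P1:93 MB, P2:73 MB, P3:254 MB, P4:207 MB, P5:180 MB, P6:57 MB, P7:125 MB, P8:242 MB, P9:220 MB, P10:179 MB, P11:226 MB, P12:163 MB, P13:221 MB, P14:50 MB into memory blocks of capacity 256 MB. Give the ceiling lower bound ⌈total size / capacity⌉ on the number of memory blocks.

9

Total size = 93 + 73 + 254 + 207 + 180 + 57 + 125 + 242 + 220 + 179 + 226 + 163 + 221 + 50 = 2290 MB.
⌈2290 / 256⌉ = 9.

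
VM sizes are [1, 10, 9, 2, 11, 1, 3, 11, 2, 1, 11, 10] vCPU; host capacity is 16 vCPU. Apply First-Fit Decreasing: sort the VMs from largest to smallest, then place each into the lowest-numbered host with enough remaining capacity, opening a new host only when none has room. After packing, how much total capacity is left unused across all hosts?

Sorted descending: 11, 11, 11, 10, 10, 9, 3, 2, 2, 1, 1, 1.
Put 11 vCPU in host 1; 5 vCPU remain.
Put 11 vCPU in host 2; 5 vCPU remain.
Put 11 vCPU in host 3; 5 vCPU remain.
Put 10 vCPU in host 4; 6 vCPU remain.
Put 10 vCPU in host 5; 6 vCPU remain.
Put 9 vCPU in host 6; 7 vCPU remain.
Put 3 vCPU in host 1; 2 vCPU remain.
Put 2 vCPU in host 1; 0 vCPU remain.
Put 2 vCPU in host 2; 3 vCPU remain.
Put 1 vCPU in host 2; 2 vCPU remain.
Put 1 vCPU in host 2; 1 vCPU remain.
Put 1 vCPU in host 2; 0 vCPU remain.
6 hosts × 16 vCPU = 96 vCPU; used 72 vCPU; unused 24 vCPU.

24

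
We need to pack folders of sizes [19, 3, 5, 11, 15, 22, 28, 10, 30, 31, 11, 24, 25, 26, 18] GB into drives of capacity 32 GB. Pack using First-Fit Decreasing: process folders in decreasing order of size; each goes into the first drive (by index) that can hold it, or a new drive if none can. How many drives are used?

10

Sorted descending: 31, 30, 28, 26, 25, 24, 22, 19, 18, 15, 11, 11, 10, 5, 3.
Put 31 GB in drive 1; 1 GB remain.
Put 30 GB in drive 2; 2 GB remain.
Put 28 GB in drive 3; 4 GB remain.
Put 26 GB in drive 4; 6 GB remain.
Put 25 GB in drive 5; 7 GB remain.
Put 24 GB in drive 6; 8 GB remain.
Put 22 GB in drive 7; 10 GB remain.
Put 19 GB in drive 8; 13 GB remain.
Put 18 GB in drive 9; 14 GB remain.
Put 15 GB in drive 10; 17 GB remain.
Put 11 GB in drive 8; 2 GB remain.
Put 11 GB in drive 9; 3 GB remain.
Put 10 GB in drive 7; 0 GB remain.
Put 5 GB in drive 4; 1 GB remain.
Put 3 GB in drive 3; 1 GB remain.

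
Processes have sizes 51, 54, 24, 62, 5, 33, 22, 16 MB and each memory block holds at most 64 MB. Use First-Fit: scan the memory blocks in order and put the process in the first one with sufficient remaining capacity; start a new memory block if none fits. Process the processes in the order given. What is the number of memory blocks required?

5 memory blocks

Put 51 MB in memory block 1; 13 MB remain.
Put 54 MB in memory block 2; 10 MB remain.
Put 24 MB in memory block 3; 40 MB remain.
Put 62 MB in memory block 4; 2 MB remain.
Put 5 MB in memory block 1; 8 MB remain.
Put 33 MB in memory block 3; 7 MB remain.
Put 22 MB in memory block 5; 42 MB remain.
Put 16 MB in memory block 5; 26 MB remain.
Final memory blocks: [51,5] [54] [24,33] [62] [22,16].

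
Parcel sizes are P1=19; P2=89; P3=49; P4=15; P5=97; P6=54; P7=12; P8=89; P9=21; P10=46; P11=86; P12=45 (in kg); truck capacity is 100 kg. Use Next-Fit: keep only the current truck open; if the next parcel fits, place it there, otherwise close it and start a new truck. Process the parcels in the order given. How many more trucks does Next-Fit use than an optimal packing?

2

Next-Fit: [19] [89] [49,15] [97] [54,12] [89] [21,46] [86] [45] → 9 trucks.
Total size 622 kg; any packing needs at least ⌈622/100⌉ = 7 trucks.
An optimal packing achieves that bound: [97] [89] [89] [86,12] [54,46] [49,45] [21,19,15] → 7 trucks.
Excess: 9 − 7 = 2.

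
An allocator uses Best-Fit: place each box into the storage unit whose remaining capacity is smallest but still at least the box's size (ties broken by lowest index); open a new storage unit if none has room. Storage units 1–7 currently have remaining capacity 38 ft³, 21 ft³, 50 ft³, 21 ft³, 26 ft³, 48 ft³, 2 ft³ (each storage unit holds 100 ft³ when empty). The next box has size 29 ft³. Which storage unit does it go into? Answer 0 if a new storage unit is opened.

Storage units with room: storage unit 1 (38 ft³), storage unit 3 (50 ft³), storage unit 6 (48 ft³).
Tightest fit is storage unit 1 with 38 ft³ free.

1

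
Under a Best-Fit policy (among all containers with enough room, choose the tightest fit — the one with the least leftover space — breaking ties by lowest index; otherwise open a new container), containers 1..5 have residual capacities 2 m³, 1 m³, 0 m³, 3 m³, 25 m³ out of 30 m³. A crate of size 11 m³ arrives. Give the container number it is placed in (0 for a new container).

Containers with room: container 5 (25 m³).
Tightest fit is container 5 with 25 m³ free.

5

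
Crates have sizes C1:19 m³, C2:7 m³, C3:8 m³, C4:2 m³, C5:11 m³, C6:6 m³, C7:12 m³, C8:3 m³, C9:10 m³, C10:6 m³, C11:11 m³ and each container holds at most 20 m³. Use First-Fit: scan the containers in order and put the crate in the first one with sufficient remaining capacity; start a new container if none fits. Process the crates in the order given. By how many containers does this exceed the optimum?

First-Fit: [19] [7,8,2,3] [11,6] [12,6] [10] [11] → 6 containers.
Total size 95 m³; any packing needs at least ⌈95/20⌉ = 5 containers.
An optimal packing achieves that bound: [19] [12,8] [11,7,2] [11,6,3] [10,6] → 5 containers.
Excess: 6 − 5 = 1.

1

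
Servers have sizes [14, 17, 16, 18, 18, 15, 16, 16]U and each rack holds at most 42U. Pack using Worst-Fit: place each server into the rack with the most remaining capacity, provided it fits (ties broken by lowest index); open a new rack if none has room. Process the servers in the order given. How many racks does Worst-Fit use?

4

14U → rack 1 (remaining 28U)
17U → rack 1 (remaining 11U)
16U → rack 2 (remaining 26U)
18U → rack 2 (remaining 8U)
18U → rack 3 (remaining 24U)
15U → rack 3 (remaining 9U)
16U → rack 4 (remaining 26U)
16U → rack 4 (remaining 10U)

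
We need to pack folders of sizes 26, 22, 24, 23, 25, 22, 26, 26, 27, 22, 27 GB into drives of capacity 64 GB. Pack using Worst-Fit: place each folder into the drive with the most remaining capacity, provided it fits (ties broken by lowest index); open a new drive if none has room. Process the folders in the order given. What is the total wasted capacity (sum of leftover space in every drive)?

drive 1: place 26 GB, 38 GB left
drive 1: place 22 GB, 16 GB left
drive 2: place 24 GB, 40 GB left
drive 2: place 23 GB, 17 GB left
drive 3: place 25 GB, 39 GB left
drive 3: place 22 GB, 17 GB left
drive 4: place 26 GB, 38 GB left
drive 4: place 26 GB, 12 GB left
drive 5: place 27 GB, 37 GB left
drive 5: place 22 GB, 15 GB left
drive 6: place 27 GB, 37 GB left
6 drives × 64 GB = 384 GB; used 270 GB; unused 114 GB.

114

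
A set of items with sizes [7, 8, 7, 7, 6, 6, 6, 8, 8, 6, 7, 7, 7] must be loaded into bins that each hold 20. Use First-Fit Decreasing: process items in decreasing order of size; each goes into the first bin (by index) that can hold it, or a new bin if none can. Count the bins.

Sorted descending: 8, 8, 8, 7, 7, 7, 7, 7, 7, 6, 6, 6, 6.
8 → bin 1 (remaining 12)
8 → bin 1 (remaining 4)
8 → bin 2 (remaining 12)
7 → bin 2 (remaining 5)
7 → bin 3 (remaining 13)
7 → bin 3 (remaining 6)
7 → bin 4 (remaining 13)
7 → bin 4 (remaining 6)
7 → bin 5 (remaining 13)
6 → bin 3 (remaining 0)
6 → bin 4 (remaining 0)
6 → bin 5 (remaining 7)
6 → bin 5 (remaining 1)

5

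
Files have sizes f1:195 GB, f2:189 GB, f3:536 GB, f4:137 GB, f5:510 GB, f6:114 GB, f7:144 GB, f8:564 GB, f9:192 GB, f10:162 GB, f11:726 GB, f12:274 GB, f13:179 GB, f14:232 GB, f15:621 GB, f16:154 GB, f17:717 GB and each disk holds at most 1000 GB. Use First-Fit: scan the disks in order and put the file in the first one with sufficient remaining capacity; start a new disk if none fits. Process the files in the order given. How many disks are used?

7

disk 1: place f1 (195 GB), 805 GB left
disk 1: place f2 (189 GB), 616 GB left
disk 1: place f3 (536 GB), 80 GB left
disk 2: place f4 (137 GB), 863 GB left
disk 2: place f5 (510 GB), 353 GB left
disk 2: place f6 (114 GB), 239 GB left
disk 2: place f7 (144 GB), 95 GB left
disk 3: place f8 (564 GB), 436 GB left
disk 3: place f9 (192 GB), 244 GB left
disk 3: place f10 (162 GB), 82 GB left
disk 4: place f11 (726 GB), 274 GB left
disk 4: place f12 (274 GB), 0 GB left
disk 5: place f13 (179 GB), 821 GB left
disk 5: place f14 (232 GB), 589 GB left
disk 6: place f15 (621 GB), 379 GB left
disk 5: place f16 (154 GB), 435 GB left
disk 7: place f17 (717 GB), 283 GB left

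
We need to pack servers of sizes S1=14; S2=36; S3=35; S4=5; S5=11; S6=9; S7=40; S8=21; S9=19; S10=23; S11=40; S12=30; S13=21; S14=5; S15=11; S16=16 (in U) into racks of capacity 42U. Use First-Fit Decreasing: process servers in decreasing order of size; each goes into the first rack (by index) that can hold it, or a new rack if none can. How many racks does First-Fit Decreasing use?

Sorted descending: 40, 40, 36, 35, 30, 23, 21, 21, 19, 16, 14, 11, 11, 9, 5, 5.
rack 1: place 40U, 2U left
rack 2: place 40U, 2U left
rack 3: place 36U, 6U left
rack 4: place 35U, 7U left
rack 5: place 30U, 12U left
rack 6: place 23U, 19U left
rack 7: place 21U, 21U left
rack 7: place 21U, 0U left
rack 6: place 19U, 0U left
rack 8: place 16U, 26U left
rack 8: place 14U, 12U left
rack 5: place 11U, 1U left
rack 8: place 11U, 1U left
rack 9: place 9U, 33U left
rack 3: place 5U, 1U left
rack 4: place 5U, 2U left

9 racks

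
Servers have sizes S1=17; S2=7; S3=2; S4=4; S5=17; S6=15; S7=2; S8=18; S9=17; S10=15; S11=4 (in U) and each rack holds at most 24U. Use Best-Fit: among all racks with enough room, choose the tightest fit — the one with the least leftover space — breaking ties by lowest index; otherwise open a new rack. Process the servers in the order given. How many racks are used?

S1 (17U) → rack 1 (remaining 7U)
S2 (7U) → rack 1 (remaining 0U)
S3 (2U) → rack 2 (remaining 22U)
S4 (4U) → rack 2 (remaining 18U)
S5 (17U) → rack 2 (remaining 1U)
S6 (15U) → rack 3 (remaining 9U)
S7 (2U) → rack 3 (remaining 7U)
S8 (18U) → rack 4 (remaining 6U)
S9 (17U) → rack 5 (remaining 7U)
S10 (15U) → rack 6 (remaining 9U)
S11 (4U) → rack 4 (remaining 2U)

6 racks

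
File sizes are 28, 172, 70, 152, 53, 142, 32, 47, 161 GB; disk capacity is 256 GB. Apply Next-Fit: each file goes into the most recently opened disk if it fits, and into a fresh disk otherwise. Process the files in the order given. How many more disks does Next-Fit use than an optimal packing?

Next-Fit: [28,172] [70,152] [53,142,32] [47,161] → 4 disks.
Total size 857 GB; any packing needs at least ⌈857/256⌉ = 4 disks.
So 4 is already optimal.

0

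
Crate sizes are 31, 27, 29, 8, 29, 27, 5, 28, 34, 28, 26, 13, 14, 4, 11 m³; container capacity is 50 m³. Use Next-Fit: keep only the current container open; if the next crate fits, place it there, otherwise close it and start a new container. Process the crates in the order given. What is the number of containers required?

container 1: place 31 m³, 19 m³ left
container 2: place 27 m³, 23 m³ left
container 3: place 29 m³, 21 m³ left
container 3: place 8 m³, 13 m³ left
container 4: place 29 m³, 21 m³ left
container 5: place 27 m³, 23 m³ left
container 5: place 5 m³, 18 m³ left
container 6: place 28 m³, 22 m³ left
container 7: place 34 m³, 16 m³ left
container 8: place 28 m³, 22 m³ left
container 9: place 26 m³, 24 m³ left
container 9: place 13 m³, 11 m³ left
container 10: place 14 m³, 36 m³ left
container 10: place 4 m³, 32 m³ left
container 10: place 11 m³, 21 m³ left

10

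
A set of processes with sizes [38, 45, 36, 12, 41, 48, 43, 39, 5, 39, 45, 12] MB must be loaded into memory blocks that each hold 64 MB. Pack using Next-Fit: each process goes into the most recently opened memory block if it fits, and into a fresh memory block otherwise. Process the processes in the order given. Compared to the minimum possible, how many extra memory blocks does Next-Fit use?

0

Next-Fit: [38] [45] [36,12] [41] [48] [43] [39,5] [39] [45,12] → 9 memory blocks.
9 processes exceed 32 MB (half the capacity), and no two of those can share a memory block, so at least 9 memory blocks are needed.
So 9 is already optimal.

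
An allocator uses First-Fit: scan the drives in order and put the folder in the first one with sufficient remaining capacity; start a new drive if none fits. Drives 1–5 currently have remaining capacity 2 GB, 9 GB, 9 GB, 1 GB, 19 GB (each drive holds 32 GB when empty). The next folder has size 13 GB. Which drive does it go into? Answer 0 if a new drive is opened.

Drives with room: drive 5 (19 GB).
The first with room is drive 5.

5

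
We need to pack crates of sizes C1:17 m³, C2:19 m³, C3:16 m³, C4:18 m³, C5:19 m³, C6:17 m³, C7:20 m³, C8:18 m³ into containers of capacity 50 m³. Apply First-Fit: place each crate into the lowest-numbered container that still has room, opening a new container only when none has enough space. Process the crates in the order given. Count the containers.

4

container 1: place C1 (17 m³), 33 m³ left
container 1: place C2 (19 m³), 14 m³ left
container 2: place C3 (16 m³), 34 m³ left
container 2: place C4 (18 m³), 16 m³ left
container 3: place C5 (19 m³), 31 m³ left
container 3: place C6 (17 m³), 14 m³ left
container 4: place C7 (20 m³), 30 m³ left
container 4: place C8 (18 m³), 12 m³ left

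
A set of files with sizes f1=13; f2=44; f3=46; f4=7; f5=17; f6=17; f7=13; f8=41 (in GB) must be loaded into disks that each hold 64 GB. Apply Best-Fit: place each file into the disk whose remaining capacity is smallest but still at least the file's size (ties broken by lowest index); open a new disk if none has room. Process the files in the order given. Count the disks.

4 disks

disk 1: place f1 (13 GB), 51 GB left
disk 1: place f2 (44 GB), 7 GB left
disk 2: place f3 (46 GB), 18 GB left
disk 1: place f4 (7 GB), 0 GB left
disk 2: place f5 (17 GB), 1 GB left
disk 3: place f6 (17 GB), 47 GB left
disk 3: place f7 (13 GB), 34 GB left
disk 4: place f8 (41 GB), 23 GB left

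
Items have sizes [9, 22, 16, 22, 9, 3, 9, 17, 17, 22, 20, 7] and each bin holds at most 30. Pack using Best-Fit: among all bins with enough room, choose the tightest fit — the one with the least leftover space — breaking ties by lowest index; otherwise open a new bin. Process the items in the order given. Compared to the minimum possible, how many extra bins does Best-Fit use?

Best-Fit: [9,16,3] [22,7] [22] [9,9] [17] [17] [22] [20] → 8 bins.
7 items exceed 15 (half the capacity), and no two of those can share a bin, so at least 7 bins are needed.
An optimal packing achieves that bound: [22,7] [22,3] [22] [20,9] [17,9] [17,9] [16] → 7 bins.
Excess: 8 − 7 = 1.

1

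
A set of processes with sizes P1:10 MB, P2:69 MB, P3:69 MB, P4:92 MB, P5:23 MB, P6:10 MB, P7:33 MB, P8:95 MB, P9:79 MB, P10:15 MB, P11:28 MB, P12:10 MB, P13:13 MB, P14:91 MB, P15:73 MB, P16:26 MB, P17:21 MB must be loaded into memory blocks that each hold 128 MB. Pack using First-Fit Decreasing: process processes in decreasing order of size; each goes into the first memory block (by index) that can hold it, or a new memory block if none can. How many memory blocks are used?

Sorted descending: 95, 92, 91, 79, 73, 69, 69, 33, 28, 26, 23, 21, 15, 13, 10, 10, 10.
memory block 1: place 95 MB, 33 MB left
memory block 2: place 92 MB, 36 MB left
memory block 3: place 91 MB, 37 MB left
memory block 4: place 79 MB, 49 MB left
memory block 5: place 73 MB, 55 MB left
memory block 6: place 69 MB, 59 MB left
memory block 7: place 69 MB, 59 MB left
memory block 1: place 33 MB, 0 MB left
memory block 2: place 28 MB, 8 MB left
memory block 3: place 26 MB, 11 MB left
memory block 4: place 23 MB, 26 MB left
memory block 4: place 21 MB, 5 MB left
memory block 5: place 15 MB, 40 MB left
memory block 5: place 13 MB, 27 MB left
memory block 3: place 10 MB, 1 MB left
memory block 5: place 10 MB, 17 MB left
memory block 5: place 10 MB, 7 MB left
Final memory blocks: [95,33] [92,28] [91,26,10] [79,23,21] [73,15,13,10,10] [69] [69].

7 memory blocks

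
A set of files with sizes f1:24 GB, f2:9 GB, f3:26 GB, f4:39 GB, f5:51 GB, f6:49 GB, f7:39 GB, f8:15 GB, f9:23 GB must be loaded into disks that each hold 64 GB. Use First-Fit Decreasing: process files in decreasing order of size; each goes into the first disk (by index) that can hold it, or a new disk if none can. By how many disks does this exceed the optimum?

First-Fit Decreasing: [51,9] [49,15] [39,24] [39,23] [26] → 5 disks.
Total size 275 GB; any packing needs at least ⌈275/64⌉ = 5 disks.
So 5 is already optimal.

0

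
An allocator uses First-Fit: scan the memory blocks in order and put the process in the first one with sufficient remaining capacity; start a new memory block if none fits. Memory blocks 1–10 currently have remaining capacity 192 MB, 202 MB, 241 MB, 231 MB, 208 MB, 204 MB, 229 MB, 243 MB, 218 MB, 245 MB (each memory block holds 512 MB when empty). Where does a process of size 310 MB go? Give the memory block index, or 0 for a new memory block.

No memory block has ≥ 310 MB free, so a new memory block is opened.

0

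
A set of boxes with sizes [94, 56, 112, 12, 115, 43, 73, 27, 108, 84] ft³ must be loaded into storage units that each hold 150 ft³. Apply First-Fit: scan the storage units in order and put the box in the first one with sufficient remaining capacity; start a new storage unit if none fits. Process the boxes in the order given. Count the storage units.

6

Put 94 ft³ in storage unit 1; 56 ft³ remain.
Put 56 ft³ in storage unit 1; 0 ft³ remain.
Put 112 ft³ in storage unit 2; 38 ft³ remain.
Put 12 ft³ in storage unit 2; 26 ft³ remain.
Put 115 ft³ in storage unit 3; 35 ft³ remain.
Put 43 ft³ in storage unit 4; 107 ft³ remain.
Put 73 ft³ in storage unit 4; 34 ft³ remain.
Put 27 ft³ in storage unit 3; 8 ft³ remain.
Put 108 ft³ in storage unit 5; 42 ft³ remain.
Put 84 ft³ in storage unit 6; 66 ft³ remain.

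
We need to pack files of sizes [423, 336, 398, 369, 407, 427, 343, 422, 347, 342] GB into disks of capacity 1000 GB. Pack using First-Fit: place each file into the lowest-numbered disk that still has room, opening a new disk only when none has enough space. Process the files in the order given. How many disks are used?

5

disk 1: place 423 GB, 577 GB left
disk 1: place 336 GB, 241 GB left
disk 2: place 398 GB, 602 GB left
disk 2: place 369 GB, 233 GB left
disk 3: place 407 GB, 593 GB left
disk 3: place 427 GB, 166 GB left
disk 4: place 343 GB, 657 GB left
disk 4: place 422 GB, 235 GB left
disk 5: place 347 GB, 653 GB left
disk 5: place 342 GB, 311 GB left
Final disks: [423,336] [398,369] [407,427] [343,422] [347,342].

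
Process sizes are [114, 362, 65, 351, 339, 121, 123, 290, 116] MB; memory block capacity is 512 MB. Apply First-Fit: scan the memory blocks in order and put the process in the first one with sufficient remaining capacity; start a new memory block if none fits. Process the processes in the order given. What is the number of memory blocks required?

5

Put 114 MB in memory block 1; 398 MB remain.
Put 362 MB in memory block 1; 36 MB remain.
Put 65 MB in memory block 2; 447 MB remain.
Put 351 MB in memory block 2; 96 MB remain.
Put 339 MB in memory block 3; 173 MB remain.
Put 121 MB in memory block 3; 52 MB remain.
Put 123 MB in memory block 4; 389 MB remain.
Put 290 MB in memory block 4; 99 MB remain.
Put 116 MB in memory block 5; 396 MB remain.
Final memory blocks: [114,362] [65,351] [339,121] [123,290] [116].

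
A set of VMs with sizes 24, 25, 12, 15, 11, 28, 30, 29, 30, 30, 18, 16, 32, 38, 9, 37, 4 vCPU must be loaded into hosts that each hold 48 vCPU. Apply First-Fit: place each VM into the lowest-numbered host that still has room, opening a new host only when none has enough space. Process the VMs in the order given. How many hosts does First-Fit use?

host 1: place 24 vCPU, 24 vCPU left
host 2: place 25 vCPU, 23 vCPU left
host 1: place 12 vCPU, 12 vCPU left
host 2: place 15 vCPU, 8 vCPU left
host 1: place 11 vCPU, 1 vCPU left
host 3: place 28 vCPU, 20 vCPU left
host 4: place 30 vCPU, 18 vCPU left
host 5: place 29 vCPU, 19 vCPU left
host 6: place 30 vCPU, 18 vCPU left
host 7: place 30 vCPU, 18 vCPU left
host 3: place 18 vCPU, 2 vCPU left
host 4: place 16 vCPU, 2 vCPU left
host 8: place 32 vCPU, 16 vCPU left
host 9: place 38 vCPU, 10 vCPU left
host 5: place 9 vCPU, 10 vCPU left
host 10: place 37 vCPU, 11 vCPU left
host 2: place 4 vCPU, 4 vCPU left
Final hosts: [24,12,11] [25,15,4] [28,18] [30,16] [29,9] [30] [30] [32] [38] [37].

10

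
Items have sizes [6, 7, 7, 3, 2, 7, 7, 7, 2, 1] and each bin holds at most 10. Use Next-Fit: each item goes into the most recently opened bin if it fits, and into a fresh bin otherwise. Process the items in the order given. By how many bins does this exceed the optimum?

0

Next-Fit: [6] [7] [7,3] [2,7] [7] [7,2,1] → 6 bins.
6 items exceed 5 (half the capacity), and no two of those can share a bin, so at least 6 bins are needed.
So 6 is already optimal.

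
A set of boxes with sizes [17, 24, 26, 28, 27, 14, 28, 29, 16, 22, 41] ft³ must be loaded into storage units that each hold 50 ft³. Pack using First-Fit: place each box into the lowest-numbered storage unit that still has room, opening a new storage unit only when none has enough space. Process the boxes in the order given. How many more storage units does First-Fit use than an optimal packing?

1

First-Fit: [17,24] [26,14] [28,16] [27,22] [28] [29] [41] → 7 storage units.
Total size 272 ft³; any packing needs at least ⌈272/50⌉ = 6 storage units.
An optimal packing achieves that bound: [41] [29,17] [28,22] [28,16] [27,14] [26,24] → 6 storage units.
Excess: 7 − 6 = 1.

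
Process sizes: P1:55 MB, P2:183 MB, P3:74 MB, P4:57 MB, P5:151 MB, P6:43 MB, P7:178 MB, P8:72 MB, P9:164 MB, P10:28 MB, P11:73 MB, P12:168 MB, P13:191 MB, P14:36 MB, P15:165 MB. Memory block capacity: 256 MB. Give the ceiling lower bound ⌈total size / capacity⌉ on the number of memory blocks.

Total size = 55 + 183 + 74 + 57 + 151 + 43 + 178 + 72 + 164 + 28 + 73 + 168 + 191 + 36 + 165 = 1638 MB.
⌈1638 / 256⌉ = 7.

7 memory blocks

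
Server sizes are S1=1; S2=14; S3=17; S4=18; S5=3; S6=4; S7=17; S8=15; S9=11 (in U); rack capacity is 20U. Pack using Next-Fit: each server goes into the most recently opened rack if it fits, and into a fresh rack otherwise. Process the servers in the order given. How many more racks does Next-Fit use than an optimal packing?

1

Next-Fit: [1,14] [17] [18] [3,4] [17] [15] [11] → 7 racks.
6 servers exceed 10U (half the capacity), and no two of those can share a rack, so at least 6 racks are needed.
An optimal packing achieves that bound: [18,1] [17,3] [17] [15,4] [14] [11] → 6 racks.
Excess: 7 − 6 = 1.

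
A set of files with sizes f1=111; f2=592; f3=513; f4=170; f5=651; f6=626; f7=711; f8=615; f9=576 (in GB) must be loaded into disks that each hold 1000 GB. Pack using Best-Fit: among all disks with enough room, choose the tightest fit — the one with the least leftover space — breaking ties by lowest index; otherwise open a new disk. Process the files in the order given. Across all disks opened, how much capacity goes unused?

Put f1 (111 GB) in disk 1; 889 GB remain.
Put f2 (592 GB) in disk 1; 297 GB remain.
Put f3 (513 GB) in disk 2; 487 GB remain.
Put f4 (170 GB) in disk 1; 127 GB remain.
Put f5 (651 GB) in disk 3; 349 GB remain.
Put f6 (626 GB) in disk 4; 374 GB remain.
Put f7 (711 GB) in disk 5; 289 GB remain.
Put f8 (615 GB) in disk 6; 385 GB remain.
Put f9 (576 GB) in disk 7; 424 GB remain.
7 disks × 1000 GB = 7000 GB; used 4565 GB; unused 2435 GB.

2435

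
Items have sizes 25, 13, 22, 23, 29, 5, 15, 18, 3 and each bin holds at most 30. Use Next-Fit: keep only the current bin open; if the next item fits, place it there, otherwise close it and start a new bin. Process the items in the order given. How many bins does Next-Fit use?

7

25 → bin 1 (remaining 5)
13 → bin 2 (remaining 17)
22 → bin 3 (remaining 8)
23 → bin 4 (remaining 7)
29 → bin 5 (remaining 1)
5 → bin 6 (remaining 25)
15 → bin 6 (remaining 10)
18 → bin 7 (remaining 12)
3 → bin 7 (remaining 9)
Final bins: [25] [13] [22] [23] [29] [5,15] [18,3].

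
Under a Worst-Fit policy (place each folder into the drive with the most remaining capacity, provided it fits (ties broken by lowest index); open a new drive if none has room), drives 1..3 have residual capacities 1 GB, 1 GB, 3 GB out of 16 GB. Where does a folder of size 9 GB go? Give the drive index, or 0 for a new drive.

No drive has ≥ 9 GB free, so a new drive is opened.

0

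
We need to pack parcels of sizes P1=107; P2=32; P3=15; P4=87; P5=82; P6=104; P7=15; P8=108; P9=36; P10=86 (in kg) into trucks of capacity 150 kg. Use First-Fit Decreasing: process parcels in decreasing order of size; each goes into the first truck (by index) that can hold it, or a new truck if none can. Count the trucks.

6

Sorted descending: 108, 107, 104, 87, 86, 82, 36, 32, 15, 15.
108 kg → truck 1 (remaining 42 kg)
107 kg → truck 2 (remaining 43 kg)
104 kg → truck 3 (remaining 46 kg)
87 kg → truck 4 (remaining 63 kg)
86 kg → truck 5 (remaining 64 kg)
82 kg → truck 6 (remaining 68 kg)
36 kg → truck 1 (remaining 6 kg)
32 kg → truck 2 (remaining 11 kg)
15 kg → truck 3 (remaining 31 kg)
15 kg → truck 3 (remaining 16 kg)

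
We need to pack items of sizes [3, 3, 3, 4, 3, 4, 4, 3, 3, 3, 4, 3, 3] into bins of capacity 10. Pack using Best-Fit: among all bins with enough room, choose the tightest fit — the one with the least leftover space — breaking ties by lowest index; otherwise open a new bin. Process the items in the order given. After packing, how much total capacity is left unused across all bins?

7

bin 1: place 3, 7 left
bin 1: place 3, 4 left
bin 1: place 3, 1 left
bin 2: place 4, 6 left
bin 2: place 3, 3 left
bin 3: place 4, 6 left
bin 3: place 4, 2 left
bin 2: place 3, 0 left
bin 4: place 3, 7 left
bin 4: place 3, 4 left
bin 4: place 4, 0 left
bin 5: place 3, 7 left
bin 5: place 3, 4 left
5 bins × 10 = 50; used 43; unused 7.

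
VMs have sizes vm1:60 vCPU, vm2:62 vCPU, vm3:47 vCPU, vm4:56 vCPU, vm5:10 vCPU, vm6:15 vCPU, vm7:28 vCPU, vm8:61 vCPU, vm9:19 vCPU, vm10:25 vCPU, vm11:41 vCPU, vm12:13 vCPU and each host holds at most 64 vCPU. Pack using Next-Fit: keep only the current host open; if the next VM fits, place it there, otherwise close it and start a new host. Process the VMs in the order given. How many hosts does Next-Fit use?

8

vm1 (60 vCPU) → host 1 (remaining 4 vCPU)
vm2 (62 vCPU) → host 2 (remaining 2 vCPU)
vm3 (47 vCPU) → host 3 (remaining 17 vCPU)
vm4 (56 vCPU) → host 4 (remaining 8 vCPU)
vm5 (10 vCPU) → host 5 (remaining 54 vCPU)
vm6 (15 vCPU) → host 5 (remaining 39 vCPU)
vm7 (28 vCPU) → host 5 (remaining 11 vCPU)
vm8 (61 vCPU) → host 6 (remaining 3 vCPU)
vm9 (19 vCPU) → host 7 (remaining 45 vCPU)
vm10 (25 vCPU) → host 7 (remaining 20 vCPU)
vm11 (41 vCPU) → host 8 (remaining 23 vCPU)
vm12 (13 vCPU) → host 8 (remaining 10 vCPU)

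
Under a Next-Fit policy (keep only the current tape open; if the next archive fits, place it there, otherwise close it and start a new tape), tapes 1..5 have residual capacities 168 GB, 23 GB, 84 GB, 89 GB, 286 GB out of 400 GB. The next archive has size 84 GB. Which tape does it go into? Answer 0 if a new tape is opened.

5

Next-Fit only looks at tape 5, which has 286 GB free.
84 GB fits there.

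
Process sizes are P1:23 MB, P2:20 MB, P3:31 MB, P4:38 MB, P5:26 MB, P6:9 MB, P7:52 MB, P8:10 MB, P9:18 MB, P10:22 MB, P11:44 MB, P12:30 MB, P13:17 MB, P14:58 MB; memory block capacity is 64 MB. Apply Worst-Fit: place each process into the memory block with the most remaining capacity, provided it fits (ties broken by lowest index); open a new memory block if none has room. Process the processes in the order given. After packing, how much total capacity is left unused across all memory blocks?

Put P1 (23 MB) in memory block 1; 41 MB remain.
Put P2 (20 MB) in memory block 1; 21 MB remain.
Put P3 (31 MB) in memory block 2; 33 MB remain.
Put P4 (38 MB) in memory block 3; 26 MB remain.
Put P5 (26 MB) in memory block 2; 7 MB remain.
Put P6 (9 MB) in memory block 3; 17 MB remain.
Put P7 (52 MB) in memory block 4; 12 MB remain.
Put P8 (10 MB) in memory block 1; 11 MB remain.
Put P9 (18 MB) in memory block 5; 46 MB remain.
Put P10 (22 MB) in memory block 5; 24 MB remain.
Put P11 (44 MB) in memory block 6; 20 MB remain.
Put P12 (30 MB) in memory block 7; 34 MB remain.
Put P13 (17 MB) in memory block 7; 17 MB remain.
Put P14 (58 MB) in memory block 8; 6 MB remain.
8 memory blocks × 64 MB = 512 MB; used 398 MB; unused 114 MB.

114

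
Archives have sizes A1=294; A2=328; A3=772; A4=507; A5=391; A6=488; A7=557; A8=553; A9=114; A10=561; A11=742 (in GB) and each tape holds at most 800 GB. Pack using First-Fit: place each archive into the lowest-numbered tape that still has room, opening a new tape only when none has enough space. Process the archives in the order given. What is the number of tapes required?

9 tapes

A1 (294 GB) → tape 1 (remaining 506 GB)
A2 (328 GB) → tape 1 (remaining 178 GB)
A3 (772 GB) → tape 2 (remaining 28 GB)
A4 (507 GB) → tape 3 (remaining 293 GB)
A5 (391 GB) → tape 4 (remaining 409 GB)
A6 (488 GB) → tape 5 (remaining 312 GB)
A7 (557 GB) → tape 6 (remaining 243 GB)
A8 (553 GB) → tape 7 (remaining 247 GB)
A9 (114 GB) → tape 1 (remaining 64 GB)
A10 (561 GB) → tape 8 (remaining 239 GB)
A11 (742 GB) → tape 9 (remaining 58 GB)
Final tapes: [294,328,114] [772] [507] [391] [488] [557] [553] [561] [742].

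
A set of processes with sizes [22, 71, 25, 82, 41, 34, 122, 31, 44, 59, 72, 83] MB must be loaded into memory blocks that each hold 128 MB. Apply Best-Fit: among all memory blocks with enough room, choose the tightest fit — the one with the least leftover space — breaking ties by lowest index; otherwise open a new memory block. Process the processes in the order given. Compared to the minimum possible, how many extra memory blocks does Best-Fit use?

1

Best-Fit: [22,71,25] [82,41] [34,31,44] [122] [59] [72] [83] → 7 memory blocks.
Total size 686 MB; any packing needs at least ⌈686/128⌉ = 6 memory blocks.
An optimal packing achieves that bound: [122] [83,44] [82,41] [72,34,22] [71,31,25] [59] → 6 memory blocks.
Excess: 7 − 6 = 1.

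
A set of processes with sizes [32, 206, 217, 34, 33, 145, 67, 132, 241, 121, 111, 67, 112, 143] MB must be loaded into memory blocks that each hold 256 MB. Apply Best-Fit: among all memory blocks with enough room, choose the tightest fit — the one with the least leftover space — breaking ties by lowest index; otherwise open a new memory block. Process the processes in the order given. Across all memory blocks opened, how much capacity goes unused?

32 MB → memory block 1 (remaining 224 MB)
206 MB → memory block 1 (remaining 18 MB)
217 MB → memory block 2 (remaining 39 MB)
34 MB → memory block 2 (remaining 5 MB)
33 MB → memory block 3 (remaining 223 MB)
145 MB → memory block 3 (remaining 78 MB)
67 MB → memory block 3 (remaining 11 MB)
132 MB → memory block 4 (remaining 124 MB)
241 MB → memory block 5 (remaining 15 MB)
121 MB → memory block 4 (remaining 3 MB)
111 MB → memory block 6 (remaining 145 MB)
67 MB → memory block 6 (remaining 78 MB)
112 MB → memory block 7 (remaining 144 MB)
143 MB → memory block 7 (remaining 1 MB)
7 memory blocks × 256 MB = 1792 MB; used 1661 MB; unused 131 MB.

131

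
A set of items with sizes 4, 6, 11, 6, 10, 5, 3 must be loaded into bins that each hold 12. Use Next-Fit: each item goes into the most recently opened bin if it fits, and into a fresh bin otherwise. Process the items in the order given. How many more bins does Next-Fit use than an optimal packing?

Next-Fit: [4,6] [11] [6] [10] [5,3] → 5 bins.
Total size 45; any packing needs at least ⌈45/12⌉ = 4 bins.
An optimal packing achieves that bound: [11] [10] [6,6] [5,4,3] → 4 bins.
Excess: 5 − 4 = 1.

1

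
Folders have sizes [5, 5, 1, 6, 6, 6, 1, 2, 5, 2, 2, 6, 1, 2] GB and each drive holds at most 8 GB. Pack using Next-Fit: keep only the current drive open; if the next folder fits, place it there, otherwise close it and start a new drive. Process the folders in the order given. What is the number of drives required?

9

Put 5 GB in drive 1; 3 GB remain.
Put 5 GB in drive 2; 3 GB remain.
Put 1 GB in drive 2; 2 GB remain.
Put 6 GB in drive 3; 2 GB remain.
Put 6 GB in drive 4; 2 GB remain.
Put 6 GB in drive 5; 2 GB remain.
Put 1 GB in drive 5; 1 GB remain.
Put 2 GB in drive 6; 6 GB remain.
Put 5 GB in drive 6; 1 GB remain.
Put 2 GB in drive 7; 6 GB remain.
Put 2 GB in drive 7; 4 GB remain.
Put 6 GB in drive 8; 2 GB remain.
Put 1 GB in drive 8; 1 GB remain.
Put 2 GB in drive 9; 6 GB remain.
Final drives: [5] [5,1] [6] [6] [6,1] [2,5] [2,2] [6,1] [2].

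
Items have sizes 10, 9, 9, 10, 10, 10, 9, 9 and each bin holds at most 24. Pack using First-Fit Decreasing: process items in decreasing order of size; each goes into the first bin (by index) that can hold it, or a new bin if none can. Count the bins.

4

Sorted descending: 10, 10, 10, 10, 9, 9, 9, 9.
Put 10 in bin 1; 14 remain.
Put 10 in bin 1; 4 remain.
Put 10 in bin 2; 14 remain.
Put 10 in bin 2; 4 remain.
Put 9 in bin 3; 15 remain.
Put 9 in bin 3; 6 remain.
Put 9 in bin 4; 15 remain.
Put 9 in bin 4; 6 remain.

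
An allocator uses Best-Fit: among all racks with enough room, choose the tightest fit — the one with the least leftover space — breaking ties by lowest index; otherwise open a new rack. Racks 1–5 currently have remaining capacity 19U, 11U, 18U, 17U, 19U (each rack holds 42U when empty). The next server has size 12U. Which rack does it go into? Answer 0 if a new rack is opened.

4

Racks with room: rack 1 (19U), rack 3 (18U), rack 4 (17U), rack 5 (19U).
Tightest fit is rack 4 with 17U free.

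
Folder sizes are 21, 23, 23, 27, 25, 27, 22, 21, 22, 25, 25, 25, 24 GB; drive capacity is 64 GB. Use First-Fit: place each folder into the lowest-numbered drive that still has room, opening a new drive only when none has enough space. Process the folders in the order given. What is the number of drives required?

Put 21 GB in drive 1; 43 GB remain.
Put 23 GB in drive 1; 20 GB remain.
Put 23 GB in drive 2; 41 GB remain.
Put 27 GB in drive 2; 14 GB remain.
Put 25 GB in drive 3; 39 GB remain.
Put 27 GB in drive 3; 12 GB remain.
Put 22 GB in drive 4; 42 GB remain.
Put 21 GB in drive 4; 21 GB remain.
Put 22 GB in drive 5; 42 GB remain.
Put 25 GB in drive 5; 17 GB remain.
Put 25 GB in drive 6; 39 GB remain.
Put 25 GB in drive 6; 14 GB remain.
Put 24 GB in drive 7; 40 GB remain.

7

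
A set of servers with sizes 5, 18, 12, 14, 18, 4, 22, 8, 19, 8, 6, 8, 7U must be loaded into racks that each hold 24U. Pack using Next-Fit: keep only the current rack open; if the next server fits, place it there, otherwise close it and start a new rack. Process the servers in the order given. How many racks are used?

5U → rack 1 (remaining 19U)
18U → rack 1 (remaining 1U)
12U → rack 2 (remaining 12U)
14U → rack 3 (remaining 10U)
18U → rack 4 (remaining 6U)
4U → rack 4 (remaining 2U)
22U → rack 5 (remaining 2U)
8U → rack 6 (remaining 16U)
19U → rack 7 (remaining 5U)
8U → rack 8 (remaining 16U)
6U → rack 8 (remaining 10U)
8U → rack 8 (remaining 2U)
7U → rack 9 (remaining 17U)
Final racks: [5,18] [12] [14] [18,4] [22] [8] [19] [8,6,8] [7].

9 racks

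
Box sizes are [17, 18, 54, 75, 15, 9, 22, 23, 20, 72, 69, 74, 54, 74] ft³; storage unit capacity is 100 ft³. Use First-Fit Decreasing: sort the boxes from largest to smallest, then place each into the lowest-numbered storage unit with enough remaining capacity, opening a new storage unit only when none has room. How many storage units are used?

Sorted descending: 75, 74, 74, 72, 69, 54, 54, 23, 22, 20, 18, 17, 15, 9.
75 ft³ → storage unit 1 (remaining 25 ft³)
74 ft³ → storage unit 2 (remaining 26 ft³)
74 ft³ → storage unit 3 (remaining 26 ft³)
72 ft³ → storage unit 4 (remaining 28 ft³)
69 ft³ → storage unit 5 (remaining 31 ft³)
54 ft³ → storage unit 6 (remaining 46 ft³)
54 ft³ → storage unit 7 (remaining 46 ft³)
23 ft³ → storage unit 1 (remaining 2 ft³)
22 ft³ → storage unit 2 (remaining 4 ft³)
20 ft³ → storage unit 3 (remaining 6 ft³)
18 ft³ → storage unit 4 (remaining 10 ft³)
17 ft³ → storage unit 5 (remaining 14 ft³)
15 ft³ → storage unit 6 (remaining 31 ft³)
9 ft³ → storage unit 4 (remaining 1 ft³)

7 storage units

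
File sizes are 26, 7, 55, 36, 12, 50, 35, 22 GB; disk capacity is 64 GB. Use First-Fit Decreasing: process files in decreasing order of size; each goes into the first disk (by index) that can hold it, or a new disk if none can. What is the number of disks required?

Sorted descending: 55, 50, 36, 35, 26, 22, 12, 7.
55 GB → disk 1 (remaining 9 GB)
50 GB → disk 2 (remaining 14 GB)
36 GB → disk 3 (remaining 28 GB)
35 GB → disk 4 (remaining 29 GB)
26 GB → disk 3 (remaining 2 GB)
22 GB → disk 4 (remaining 7 GB)
12 GB → disk 2 (remaining 2 GB)
7 GB → disk 1 (remaining 2 GB)
Final disks: [55,7] [50,12] [36,26] [35,22].

4 disks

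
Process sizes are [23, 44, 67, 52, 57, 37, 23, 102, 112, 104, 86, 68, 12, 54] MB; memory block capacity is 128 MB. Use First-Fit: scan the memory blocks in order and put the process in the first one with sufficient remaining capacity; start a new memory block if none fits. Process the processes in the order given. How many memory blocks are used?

8 memory blocks

memory block 1: place 23 MB, 105 MB left
memory block 1: place 44 MB, 61 MB left
memory block 2: place 67 MB, 61 MB left
memory block 1: place 52 MB, 9 MB left
memory block 2: place 57 MB, 4 MB left
memory block 3: place 37 MB, 91 MB left
memory block 3: place 23 MB, 68 MB left
memory block 4: place 102 MB, 26 MB left
memory block 5: place 112 MB, 16 MB left
memory block 6: place 104 MB, 24 MB left
memory block 7: place 86 MB, 42 MB left
memory block 3: place 68 MB, 0 MB left
memory block 4: place 12 MB, 14 MB left
memory block 8: place 54 MB, 74 MB left
Final memory blocks: [23,44,52] [67,57] [37,23,68] [102,12] [112] [104] [86] [54].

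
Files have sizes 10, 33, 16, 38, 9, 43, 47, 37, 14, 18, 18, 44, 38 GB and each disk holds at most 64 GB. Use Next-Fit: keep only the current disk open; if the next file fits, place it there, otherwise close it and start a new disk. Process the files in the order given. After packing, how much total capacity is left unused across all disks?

147

10 GB → disk 1 (remaining 54 GB)
33 GB → disk 1 (remaining 21 GB)
16 GB → disk 1 (remaining 5 GB)
38 GB → disk 2 (remaining 26 GB)
9 GB → disk 2 (remaining 17 GB)
43 GB → disk 3 (remaining 21 GB)
47 GB → disk 4 (remaining 17 GB)
37 GB → disk 5 (remaining 27 GB)
14 GB → disk 5 (remaining 13 GB)
18 GB → disk 6 (remaining 46 GB)
18 GB → disk 6 (remaining 28 GB)
44 GB → disk 7 (remaining 20 GB)
38 GB → disk 8 (remaining 26 GB)
8 disks × 64 GB = 512 GB; used 365 GB; unused 147 GB.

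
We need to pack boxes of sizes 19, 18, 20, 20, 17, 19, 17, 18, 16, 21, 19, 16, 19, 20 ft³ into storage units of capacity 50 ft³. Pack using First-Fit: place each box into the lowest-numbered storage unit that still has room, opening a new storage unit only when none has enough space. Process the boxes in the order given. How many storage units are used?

7 storage units

19 ft³ → storage unit 1 (remaining 31 ft³)
18 ft³ → storage unit 1 (remaining 13 ft³)
20 ft³ → storage unit 2 (remaining 30 ft³)
20 ft³ → storage unit 2 (remaining 10 ft³)
17 ft³ → storage unit 3 (remaining 33 ft³)
19 ft³ → storage unit 3 (remaining 14 ft³)
17 ft³ → storage unit 4 (remaining 33 ft³)
18 ft³ → storage unit 4 (remaining 15 ft³)
16 ft³ → storage unit 5 (remaining 34 ft³)
21 ft³ → storage unit 5 (remaining 13 ft³)
19 ft³ → storage unit 6 (remaining 31 ft³)
16 ft³ → storage unit 6 (remaining 15 ft³)
19 ft³ → storage unit 7 (remaining 31 ft³)
20 ft³ → storage unit 7 (remaining 11 ft³)
Final storage units: [19,18] [20,20] [17,19] [17,18] [16,21] [19,16] [19,20].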